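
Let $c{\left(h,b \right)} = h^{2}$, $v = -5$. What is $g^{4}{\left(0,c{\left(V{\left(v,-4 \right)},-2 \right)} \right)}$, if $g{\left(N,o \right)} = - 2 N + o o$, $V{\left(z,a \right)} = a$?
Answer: $4294967296$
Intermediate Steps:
$g{\left(N,o \right)} = o^{2} - 2 N$ ($g{\left(N,o \right)} = - 2 N + o^{2} = o^{2} - 2 N$)
$g^{4}{\left(0,c{\left(V{\left(v,-4 \right)},-2 \right)} \right)} = \left(\left(\left(-4\right)^{2}\right)^{2} - 0\right)^{4} = \left(16^{2} + 0\right)^{4} = \left(256 + 0\right)^{4} = 256^{4} = 4294967296$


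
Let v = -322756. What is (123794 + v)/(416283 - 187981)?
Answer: -99481/114151 ≈ -0.87149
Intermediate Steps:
(123794 + v)/(416283 - 187981) = (123794 - 322756)/(416283 - 187981) = -198962/228302 = -198962*1/228302 = -99481/114151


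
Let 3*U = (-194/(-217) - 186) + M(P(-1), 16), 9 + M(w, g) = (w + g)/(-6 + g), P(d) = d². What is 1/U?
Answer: -6510/417521 ≈ -0.015592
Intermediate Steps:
M(w, g) = -9 + (g + w)/(-6 + g) (M(w, g) = -9 + (w + g)/(-6 + g) = -9 + (g + w)/(-6 + g))
U = -417521/6510 (U = ((-194/(-217) - 186) + (54 + (-1)² - 8*16)/(-6 + 16))/3 = ((-194*(-1/217) - 186) + (54 + 1 - 128)/10)/3 = ((194/217 - 186) + (⅒)*(-73))/3 = (-40168/217 - 73/10)/3 = (⅓)*(-417521/2170) = -417521/6510 ≈ -64.135)
1/U = 1/(-417521/6510) = -6510/417521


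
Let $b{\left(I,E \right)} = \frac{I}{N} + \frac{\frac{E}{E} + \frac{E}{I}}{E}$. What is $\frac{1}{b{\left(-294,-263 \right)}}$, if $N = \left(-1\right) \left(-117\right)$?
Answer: $- \frac{1005186}{2533093} \approx -0.39682$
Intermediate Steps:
$N = 117$
$b{\left(I,E \right)} = \frac{I}{117} + \frac{1 + \frac{E}{I}}{E}$ ($b{\left(I,E \right)} = \frac{I}{117} + \frac{\frac{E}{E} + \frac{E}{I}}{E} = I \frac{1}{117} + \frac{1 + \frac{E}{I}}{E} = \frac{I}{117} + \frac{1 + \frac{E}{I}}{E}$)
$\frac{1}{b{\left(-294,-263 \right)}} = \frac{1}{\frac{1}{-263} + \frac{1}{-294} + \frac{1}{117} \left(-294\right)} = \frac{1}{- \frac{1}{263} - \frac{1}{294} - \frac{98}{39}} = \frac{1}{- \frac{2533093}{1005186}} = - \frac{1005186}{2533093}$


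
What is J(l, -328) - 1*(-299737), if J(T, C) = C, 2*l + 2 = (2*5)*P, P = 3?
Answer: 299409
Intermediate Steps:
l = 14 (l = -1 + ((2*5)*3)/2 = -1 + (10*3)/2 = -1 + (½)*30 = -1 + 15 = 14)
J(l, -328) - 1*(-299737) = -328 - 1*(-299737) = -328 + 299737 = 299409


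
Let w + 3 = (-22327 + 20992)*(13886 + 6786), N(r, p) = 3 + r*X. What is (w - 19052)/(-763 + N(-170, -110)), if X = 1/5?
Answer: 27616175/794 ≈ 34781.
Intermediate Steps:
X = ⅕ (X = 1*(⅕) = ⅕ ≈ 0.20000)
N(r, p) = 3 + r/5 (N(r, p) = 3 + r*(⅕) = 3 + r/5)
w = -27597123 (w = -3 + (-22327 + 20992)*(13886 + 6786) = -3 - 1335*20672 = -3 - 27597120 = -27597123)
(w - 19052)/(-763 + N(-170, -110)) = (-27597123 - 19052)/(-763 + (3 + (⅕)*(-170))) = -27616175/(-763 + (3 - 34)) = -27616175/(-763 - 31) = -27616175/(-794) = -27616175*(-1/794) = 27616175/794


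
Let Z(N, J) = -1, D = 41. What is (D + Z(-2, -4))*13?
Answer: 520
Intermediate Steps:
(D + Z(-2, -4))*13 = (41 - 1)*13 = 40*13 = 520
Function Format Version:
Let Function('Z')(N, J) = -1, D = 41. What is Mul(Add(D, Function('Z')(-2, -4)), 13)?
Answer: 520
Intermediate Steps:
Mul(Add(D, Function('Z')(-2, -4)), 13) = Mul(Add(41, -1), 13) = Mul(40, 13) = 520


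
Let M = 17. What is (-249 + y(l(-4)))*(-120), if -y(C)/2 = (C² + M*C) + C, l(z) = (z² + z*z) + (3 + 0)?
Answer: 475080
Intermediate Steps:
l(z) = 3 + 2*z² (l(z) = (z² + z²) + 3 = 2*z² + 3 = 3 + 2*z²)
y(C) = -36*C - 2*C² (y(C) = -2*((C² + 17*C) + C) = -2*(C² + 18*C) = -36*C - 2*C²)
(-249 + y(l(-4)))*(-120) = (-249 - 2*(3 + 2*(-4)²)*(18 + (3 + 2*(-4)²)))*(-120) = (-249 - 2*(3 + 2*16)*(18 + (3 + 2*16)))*(-120) = (-249 - 2*(3 + 32)*(18 + (3 + 32)))*(-120) = (-249 - 2*35*(18 + 35))*(-120) = (-249 - 2*35*53)*(-120) = (-249 - 3710)*(-120) = -3959*(-120) = 475080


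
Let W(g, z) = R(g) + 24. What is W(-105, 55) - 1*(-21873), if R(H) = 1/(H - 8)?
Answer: 2474360/113 ≈ 21897.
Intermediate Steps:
R(H) = 1/(-8 + H)
W(g, z) = 24 + 1/(-8 + g) (W(g, z) = 1/(-8 + g) + 24 = 24 + 1/(-8 + g))
W(-105, 55) - 1*(-21873) = (-191 + 24*(-105))/(-8 - 105) - 1*(-21873) = (-191 - 2520)/(-113) + 21873 = -1/113*(-2711) + 21873 = 2711/113 + 21873 = 2474360/113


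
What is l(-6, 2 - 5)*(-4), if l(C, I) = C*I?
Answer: -72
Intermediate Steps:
l(-6, 2 - 5)*(-4) = -6*(2 - 5)*(-4) = -6*(-3)*(-4) = 18*(-4) = -72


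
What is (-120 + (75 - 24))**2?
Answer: 4761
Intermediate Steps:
(-120 + (75 - 24))**2 = (-120 + 51)**2 = (-69)**2 = 4761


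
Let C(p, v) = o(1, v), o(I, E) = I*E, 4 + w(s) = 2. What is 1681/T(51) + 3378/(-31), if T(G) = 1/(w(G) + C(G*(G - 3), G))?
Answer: 2550061/31 ≈ 82260.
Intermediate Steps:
w(s) = -2 (w(s) = -4 + 2 = -2)
o(I, E) = E*I
C(p, v) = v (C(p, v) = v*1 = v)
T(G) = 1/(-2 + G)
1681/T(51) + 3378/(-31) = 1681/(1/(-2 + 51)) + 3378/(-31) = 1681/(1/49) + 3378*(-1/31) = 1681/(1/49) - 3378/31 = 1681*49 - 3378/31 = 82369 - 3378/31 = 2550061/31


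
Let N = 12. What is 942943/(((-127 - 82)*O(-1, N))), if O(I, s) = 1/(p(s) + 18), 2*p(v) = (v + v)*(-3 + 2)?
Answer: -5657658/209 ≈ -27070.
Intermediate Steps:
p(v) = -v (p(v) = ((v + v)*(-3 + 2))/2 = ((2*v)*(-1))/2 = (-2*v)/2 = -v)
O(I, s) = 1/(18 - s) (O(I, s) = 1/(-s + 18) = 1/(18 - s))
942943/(((-127 - 82)*O(-1, N))) = 942943/(((-127 - 82)*(-1/(-18 + 12)))) = 942943/((-(-209)/(-6))) = 942943/((-(-209)*(-1)/6)) = 942943/((-209*⅙)) = 942943/(-209/6) = 942943*(-6/209) = -5657658/209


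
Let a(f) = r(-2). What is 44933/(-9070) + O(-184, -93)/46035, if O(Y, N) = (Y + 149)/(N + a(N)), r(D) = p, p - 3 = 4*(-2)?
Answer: -1447941191/292276215 ≈ -4.9540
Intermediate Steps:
p = -5 (p = 3 + 4*(-2) = 3 - 8 = -5)
r(D) = -5
a(f) = -5
O(Y, N) = (149 + Y)/(-5 + N) (O(Y, N) = (Y + 149)/(N - 5) = (149 + Y)/(-5 + N))
44933/(-9070) + O(-184, -93)/46035 = 44933/(-9070) + ((149 - 184)/(-5 - 93))/46035 = 44933*(-1/9070) + (-35/(-98))*(1/46035) = -44933/9070 - 1/98*(-35)*(1/46035) = -44933/9070 + (5/14)*(1/46035) = -44933/9070 + 1/128898 = -1447941191/292276215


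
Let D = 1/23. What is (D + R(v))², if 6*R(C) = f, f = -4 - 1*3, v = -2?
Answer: 24025/19044 ≈ 1.2616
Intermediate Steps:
f = -7 (f = -4 - 3 = -7)
D = 1/23 ≈ 0.043478
R(C) = -7/6 (R(C) = (⅙)*(-7) = -7/6)
(D + R(v))² = (1/23 - 7/6)² = (-155/138)² = 24025/19044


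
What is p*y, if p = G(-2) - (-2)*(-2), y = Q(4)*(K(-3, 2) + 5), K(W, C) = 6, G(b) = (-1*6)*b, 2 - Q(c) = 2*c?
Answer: -528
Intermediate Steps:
Q(c) = 2 - 2*c
G(b) = -6*b
y = -66 (y = (2 - 2*4)*(6 + 5) = (2 - 8)*11 = -6*11 = -66)
p = 8 (p = -6*(-2) - (-2)*(-2) = 12 - 1*4 = 12 - 4 = 8)
p*y = 8*(-66) = -528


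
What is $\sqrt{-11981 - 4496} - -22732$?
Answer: $22732 + i \sqrt{16477} \approx 22732.0 + 128.36 i$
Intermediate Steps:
$\sqrt{-11981 - 4496} - -22732 = \sqrt{-16477} + 22732 = i \sqrt{16477} + 22732 = 22732 + i \sqrt{16477}$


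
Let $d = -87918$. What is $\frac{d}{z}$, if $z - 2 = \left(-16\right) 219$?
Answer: $\frac{43959}{1751} \approx 25.105$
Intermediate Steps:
$z = -3502$ ($z = 2 - 3504 = -3502$)
$\frac{d}{z} = - \frac{87918}{-3502} = \left(-87918\right) \left(- \frac{1}{3502}\right) = \frac{43959}{1751}$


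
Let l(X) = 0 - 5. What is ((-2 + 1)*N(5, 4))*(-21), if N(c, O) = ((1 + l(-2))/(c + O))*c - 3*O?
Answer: -896/3 ≈ -298.67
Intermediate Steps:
l(X) = -5
N(c, O) = -3*O - 4*c/(O + c) (N(c, O) = ((1 - 5)/(c + O))*c - 3*O = (-4/(O + c))*c - 3*O = -4*c/(O + c) - 3*O = -3*O - 4*c/(O + c))
((-2 + 1)*N(5, 4))*(-21) = ((-2 + 1)*((-4*5 - 3*4² - 3*4*5)/(4 + 5)))*(-21) = -(-20 - 3*16 - 60)/9*(-21) = -(-20 - 48 - 60)/9*(-21) = -(-128)/9*(-21) = -1*(-128/9)*(-21) = (128/9)*(-21) = -896/3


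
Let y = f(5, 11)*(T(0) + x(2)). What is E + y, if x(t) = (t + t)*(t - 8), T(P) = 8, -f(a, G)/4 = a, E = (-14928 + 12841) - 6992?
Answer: -8759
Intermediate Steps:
E = -9079 (E = -2087 - 6992 = -9079)
f(a, G) = -4*a
x(t) = 2*t*(-8 + t) (x(t) = (2*t)*(-8 + t) = 2*t*(-8 + t))
y = 320 (y = (-4*5)*(8 + 2*2*(-8 + 2)) = -20*(8 + 2*2*(-6)) = -20*(8 - 24) = -20*(-16) = 320)
E + y = -9079 + 320 = -8759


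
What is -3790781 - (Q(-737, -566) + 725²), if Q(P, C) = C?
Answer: -4315840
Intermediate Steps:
-3790781 - (Q(-737, -566) + 725²) = -3790781 - (-566 + 725²) = -3790781 - (-566 + 525625) = -3790781 - 1*525059 = -3790781 - 525059 = -4315840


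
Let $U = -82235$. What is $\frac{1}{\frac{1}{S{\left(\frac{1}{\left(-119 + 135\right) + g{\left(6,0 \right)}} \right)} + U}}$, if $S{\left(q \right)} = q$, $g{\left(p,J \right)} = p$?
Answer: $- \frac{1809169}{22} \approx -82235.0$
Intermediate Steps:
$\frac{1}{\frac{1}{S{\left(\frac{1}{\left(-119 + 135\right) + g{\left(6,0 \right)}} \right)} + U}} = \frac{1}{\frac{1}{\frac{1}{\left(-119 + 135\right) + 6} - 82235}} = \frac{1}{\frac{1}{\frac{1}{16 + 6} - 82235}} = \frac{1}{\frac{1}{\frac{1}{22} - 82235}} = \frac{1}{\frac{1}{- \frac{1809169}{22}}} = \frac{1}{- \frac{22}{1809169}} = - \frac{1809169}{22}$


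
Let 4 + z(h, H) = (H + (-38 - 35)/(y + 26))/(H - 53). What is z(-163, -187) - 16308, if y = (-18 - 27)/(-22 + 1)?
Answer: -25706467/1576 ≈ -16311.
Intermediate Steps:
y = 15/7 (y = -45/(-21) = -45*(-1/21) = 15/7 ≈ 2.1429)
z(h, H) = -4 + (-511/197 + H)/(-53 + H) (z(h, H) = -4 + (H + (-38 - 35)/(15/7 + 26))/(H - 53) = -4 + (H - 73/197/7)/(-53 + H) = -4 + (H - 73*7/197)/(-53 + H) = -4 + (H - 511/197)/(-53 + H) = -4 + (-511/197 + H)/(-53 + H))
z(-163, -187) - 16308 = 3*(13751 - 197*(-187))/(197*(-53 - 187)) - 16308 = (3/197)*(13751 + 36839)/(-240) - 16308 = (3/197)*(-1/240)*50590 - 16308 = -5059/1576 - 16308 = -25706467/1576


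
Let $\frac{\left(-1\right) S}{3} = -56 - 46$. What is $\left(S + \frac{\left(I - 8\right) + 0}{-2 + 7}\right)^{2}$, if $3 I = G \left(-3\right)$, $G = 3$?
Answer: $\frac{2307361}{25} \approx 92295.0$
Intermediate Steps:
$I = -3$ ($I = \frac{3 \left(-3\right)}{3} = \frac{1}{3} \left(-9\right) = -3$)
$S = 306$ ($S = - 3 \left(-56 - 46\right) = \left(-3\right) \left(-102\right) = 306$)
$\left(S + \frac{\left(I - 8\right) + 0}{-2 + 7}\right)^{2} = \left(306 + \frac{\left(-3 - 8\right) + 0}{-2 + 7}\right)^{2} = \left(306 + \frac{\left(-3 - 8\right) + 0}{5}\right)^{2} = \left(306 + \frac{-11 + 0}{5}\right)^{2} = \left(306 + \frac{1}{5} \left(-11\right)\right)^{2} = \left(306 - \frac{11}{5}\right)^{2} = \left(\frac{1519}{5}\right)^{2} = \frac{2307361}{25}$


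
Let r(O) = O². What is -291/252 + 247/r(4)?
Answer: 4799/336 ≈ 14.283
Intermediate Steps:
-291/252 + 247/r(4) = -291/252 + 247/(4²) = -291*1/252 + 247/16 = -97/84 + 247*(1/16) = -97/84 + 247/16 = 4799/336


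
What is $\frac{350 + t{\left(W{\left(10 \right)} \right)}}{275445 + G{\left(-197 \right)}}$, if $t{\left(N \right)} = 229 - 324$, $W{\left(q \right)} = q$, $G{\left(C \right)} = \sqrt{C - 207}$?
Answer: $\frac{70238475}{75869948429} - \frac{510 i \sqrt{101}}{75869948429} \approx 0.00092577 - 6.7556 \cdot 10^{-8} i$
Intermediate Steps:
$G{\left(C \right)} = \sqrt{-207 + C}$
$t{\left(N \right)} = -95$ ($t{\left(N \right)} = 229 - 324 = -95$)
$\frac{350 + t{\left(W{\left(10 \right)} \right)}}{275445 + G{\left(-197 \right)}} = \frac{350 - 95}{275445 + \sqrt{-207 - 197}} = \frac{255}{275445 + \sqrt{-404}} = \frac{255}{275445 + 2 i \sqrt{101}}$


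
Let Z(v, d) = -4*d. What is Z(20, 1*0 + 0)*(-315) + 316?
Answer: 316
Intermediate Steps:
Z(20, 1*0 + 0)*(-315) + 316 = -4*(1*0 + 0)*(-315) + 316 = -4*(0 + 0)*(-315) + 316 = -4*0*(-315) + 316 = 0*(-315) + 316 = 0 + 316 = 316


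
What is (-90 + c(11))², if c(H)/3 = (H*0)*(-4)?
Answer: 8100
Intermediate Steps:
c(H) = 0 (c(H) = 3*((H*0)*(-4)) = 3*(0*(-4)) = 3*0 = 0)
(-90 + c(11))² = (-90 + 0)² = (-90)² = 8100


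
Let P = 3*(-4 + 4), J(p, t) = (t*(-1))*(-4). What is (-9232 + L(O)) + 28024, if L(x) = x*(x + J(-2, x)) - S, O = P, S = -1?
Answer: 18793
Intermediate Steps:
J(p, t) = 4*t (J(p, t) = -t*(-4) = 4*t)
P = 0 (P = 3*0 = 0)
O = 0
L(x) = 1 + 5*x² (L(x) = x*(x + 4*x) - 1*(-1) = x*(5*x) + 1 = 5*x² + 1 = 1 + 5*x²)
(-9232 + L(O)) + 28024 = (-9232 + (1 + 5*0²)) + 28024 = (-9232 + (1 + 5*0)) + 28024 = (-9232 + (1 + 0)) + 28024 = (-9232 + 1) + 28024 = -9231 + 28024 = 18793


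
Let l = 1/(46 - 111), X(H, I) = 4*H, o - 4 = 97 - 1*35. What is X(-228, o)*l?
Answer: 912/65 ≈ 14.031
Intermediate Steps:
o = 66 (o = 4 + (97 - 1*35) = 4 + (97 - 35) = 4 + 62 = 66)
l = -1/65 (l = 1/(-65) = -1/65 ≈ -0.015385)
X(-228, o)*l = (4*(-228))*(-1/65) = -912*(-1/65) = 912/65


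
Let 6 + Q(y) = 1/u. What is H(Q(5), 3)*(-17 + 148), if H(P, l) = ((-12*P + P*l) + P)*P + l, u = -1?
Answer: -50959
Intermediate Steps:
Q(y) = -7 (Q(y) = -6 + 1/(-1) = -6 - 1 = -7)
H(P, l) = l + P*(-11*P + P*l) (H(P, l) = (-11*P + P*l)*P + l = P*(-11*P + P*l) + l = l + P*(-11*P + P*l))
H(Q(5), 3)*(-17 + 148) = (3 - 11*(-7)² + 3*(-7)²)*(-17 + 148) = (3 - 11*49 + 3*49)*131 = (3 - 539 + 147)*131 = -389*131 = -50959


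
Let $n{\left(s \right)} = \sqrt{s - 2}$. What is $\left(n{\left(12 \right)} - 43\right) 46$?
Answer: $-1978 + 46 \sqrt{10} \approx -1832.5$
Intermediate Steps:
$n{\left(s \right)} = \sqrt{-2 + s}$
$\left(n{\left(12 \right)} - 43\right) 46 = \left(\sqrt{-2 + 12} - 43\right) 46 = \left(\sqrt{10} - 43\right) 46 = \left(-43 + \sqrt{10}\right) 46 = -1978 + 46 \sqrt{10}$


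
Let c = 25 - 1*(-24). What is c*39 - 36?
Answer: 1875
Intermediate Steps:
c = 49 (c = 25 + 24 = 49)
c*39 - 36 = 49*39 - 36 = 1911 - 36 = 1875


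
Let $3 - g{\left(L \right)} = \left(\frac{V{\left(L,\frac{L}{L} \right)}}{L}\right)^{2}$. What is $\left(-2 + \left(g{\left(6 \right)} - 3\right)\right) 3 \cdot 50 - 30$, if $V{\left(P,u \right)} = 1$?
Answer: $- \frac{2005}{6} \approx -334.17$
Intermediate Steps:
$g{\left(L \right)} = 3 - \frac{1}{L^{2}}$ ($g{\left(L \right)} = 3 - \left(1 \frac{1}{L}\right)^{2} = 3 - \left(\frac{1}{L}\right)^{2} = 3 - \frac{1}{L^{2}}$)
$\left(-2 + \left(g{\left(6 \right)} - 3\right)\right) 3 \cdot 50 - 30 = \left(-2 + \left(\left(3 - \frac{1}{36}\right) - 3\right)\right) 3 \cdot 50 - 30 = \left(-2 + \left(\frac{107}{36} - 3\right)\right) 3 \cdot 50 - 30 = \left(-2 - \frac{1}{36}\right) 3 \cdot 50 - 30 = \left(- \frac{73}{36}\right) 3 \cdot 50 - 30 = \left(- \frac{73}{12}\right) 50 - 30 = - \frac{1825}{6} - 30 = - \frac{2005}{6}$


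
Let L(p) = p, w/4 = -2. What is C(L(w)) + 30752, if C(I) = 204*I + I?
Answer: 29112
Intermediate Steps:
w = -8 (w = 4*(-2) = -8)
C(I) = 205*I
C(L(w)) + 30752 = 205*(-8) + 30752 = -1640 + 30752 = 29112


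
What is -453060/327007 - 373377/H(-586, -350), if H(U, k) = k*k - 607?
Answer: -59107245073/13286621417 ≈ -4.4486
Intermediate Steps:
H(U, k) = -607 + k² (H(U, k) = k² - 607 = -607 + k²)
-453060/327007 - 373377/H(-586, -350) = -453060/327007 - 373377/(-607 + (-350)²) = -453060*1/327007 - 373377/(-607 + 122500) = -453060/327007 - 373377/121893 = -453060/327007 - 373377*1/121893 = -453060/327007 - 124459/40631 = -59107245073/13286621417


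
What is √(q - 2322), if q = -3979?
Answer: I*√6301 ≈ 79.379*I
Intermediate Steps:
√(q - 2322) = √(-3979 - 2322) = √(-6301) = I*√6301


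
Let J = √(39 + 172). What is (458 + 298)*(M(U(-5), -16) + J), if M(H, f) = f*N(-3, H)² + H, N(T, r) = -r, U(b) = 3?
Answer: -106596 + 756*√211 ≈ -95615.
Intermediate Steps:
M(H, f) = H + f*H² (M(H, f) = f*(-H)² + H = f*H² + H = H + f*H²)
J = √211 ≈ 14.526
(458 + 298)*(M(U(-5), -16) + J) = (458 + 298)*(3*(1 + 3*(-16)) + √211) = 756*(3*(1 - 48) + √211) = 756*(3*(-47) + √211) = 756*(-141 + √211) = -106596 + 756*√211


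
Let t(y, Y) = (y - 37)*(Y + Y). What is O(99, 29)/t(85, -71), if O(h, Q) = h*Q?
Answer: -957/2272 ≈ -0.42121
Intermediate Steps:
t(y, Y) = 2*Y*(-37 + y) (t(y, Y) = (-37 + y)*(2*Y) = 2*Y*(-37 + y))
O(h, Q) = Q*h
O(99, 29)/t(85, -71) = (29*99)/((2*(-71)*(-37 + 85))) = 2871/((2*(-71)*48)) = 2871/(-6816) = 2871*(-1/6816) = -957/2272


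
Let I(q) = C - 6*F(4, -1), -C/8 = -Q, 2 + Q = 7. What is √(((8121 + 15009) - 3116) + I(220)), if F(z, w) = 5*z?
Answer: √19934 ≈ 141.19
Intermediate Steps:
Q = 5 (Q = -2 + 7 = 5)
C = 40 (C = -(-8)*5 = -8*(-5) = 40)
I(q) = -80 (I(q) = 40 - 30*4 = 40 - 6*20 = 40 - 120 = -80)
√(((8121 + 15009) - 3116) + I(220)) = √(((8121 + 15009) - 3116) - 80) = √((23130 - 3116) - 80) = √(20014 - 80) = √19934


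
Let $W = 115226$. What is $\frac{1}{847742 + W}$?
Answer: $\frac{1}{962968} \approx 1.0385 \cdot 10^{-6}$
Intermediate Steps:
$\frac{1}{847742 + W} = \frac{1}{847742 + 115226} = \frac{1}{962968}$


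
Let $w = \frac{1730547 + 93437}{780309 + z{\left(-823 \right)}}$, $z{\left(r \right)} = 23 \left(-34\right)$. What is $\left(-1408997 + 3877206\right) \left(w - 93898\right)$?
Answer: $- \frac{180658588770888758}{779527} \approx -2.3175 \cdot 10^{11}$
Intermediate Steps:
$z{\left(r \right)} = -782$
$w = \frac{1823984}{779527}$ ($w = \frac{1730547 + 93437}{780309 - 782} = \frac{1823984}{779527} \approx 2.3399$)
$\left(-1408997 + 3877206\right) \left(w - 93898\right) = \left(-1408997 + 3877206\right) \left(\frac{1823984}{779527} - 93898\right) = 2468209 \left(- \frac{73194202262}{779527}\right) = - \frac{180658588770888758}{779527}$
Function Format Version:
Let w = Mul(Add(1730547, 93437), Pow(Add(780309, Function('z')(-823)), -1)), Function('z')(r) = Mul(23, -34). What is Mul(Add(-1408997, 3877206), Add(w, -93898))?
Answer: Rational(-180658588770888758, 779527) ≈ -2.3175e+11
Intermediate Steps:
Function('z')(r) = -782
w = Rational(1823984, 779527) (w = Mul(Add(1730547, 93437), Pow(Add(780309, -782), -1)) = Mul(1823984, Pow(779527, -1)) = Mul(1823984, Rational(1, 779527)) = Rational(1823984, 779527) ≈ 2.3399)
Mul(Add(-1408997, 3877206), Add(w, -93898)) = Mul(Add(-1408997, 3877206), Add(Rational(1823984, 779527), -93898)) = Mul(2468209, Rational(-73194202262, 779527)) = Rational(-180658588770888758, 779527)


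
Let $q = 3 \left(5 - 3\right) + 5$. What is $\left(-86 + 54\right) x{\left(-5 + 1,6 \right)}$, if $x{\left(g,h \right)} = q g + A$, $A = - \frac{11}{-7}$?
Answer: $\frac{9504}{7} \approx 1357.7$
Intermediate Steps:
$q = 11$ ($q = 3 \left(5 - 3\right) + 5 = 3 \cdot 2 + 5 = 6 + 5 = 11$)
$A = \frac{11}{7}$ ($A = \left(-11\right) \left(- \frac{1}{7}\right) = \frac{11}{7} \approx 1.5714$)
$x{\left(g,h \right)} = \frac{11}{7} + 11 g$ ($x{\left(g,h \right)} = 11 g + \frac{11}{7} = \frac{11}{7} + 11 g$)
$\left(-86 + 54\right) x{\left(-5 + 1,6 \right)} = \left(-86 + 54\right) \left(\frac{11}{7} + 11 \left(-5 + 1\right)\right) = - 32 \left(\frac{11}{7} + 11 \left(-4\right)\right) = - 32 \left(\frac{11}{7} - 44\right) = \left(-32\right) \left(- \frac{297}{7}\right) = \frac{9504}{7}$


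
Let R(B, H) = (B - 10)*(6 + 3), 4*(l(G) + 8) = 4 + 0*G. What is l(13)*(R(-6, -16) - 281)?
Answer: 2975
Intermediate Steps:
l(G) = -7 (l(G) = -8 + (4 + 0*G)/4 = -8 + (4 + 0)/4 = -8 + (¼)*4 = -8 + 1 = -7)
R(B, H) = -90 + 9*B (R(B, H) = (-10 + B)*9 = -90 + 9*B)
l(13)*(R(-6, -16) - 281) = -7*((-90 + 9*(-6)) - 281) = -7*((-90 - 54) - 281) = -7*(-144 - 281) = -7*(-425) = 2975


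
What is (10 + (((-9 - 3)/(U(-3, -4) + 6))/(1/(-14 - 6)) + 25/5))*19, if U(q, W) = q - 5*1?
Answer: -1995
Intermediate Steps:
U(q, W) = -5 + q (U(q, W) = q - 5 = -5 + q)
(10 + (((-9 - 3)/(U(-3, -4) + 6))/(1/(-14 - 6)) + 25/5))*19 = (10 + (((-9 - 3)/((-5 - 3) + 6))/(1/(-14 - 6)) + 25/5))*19 = (10 + ((-12/(-8 + 6))/(1/(-20)) + 25*(1/5)))*19 = (10 + ((-12/(-2))/(-1/20) + 5))*19 = (10 + (-12*(-1/2)*(-20) + 5))*19 = (10 + (6*(-20) + 5))*19 = (10 + (-120 + 5))*19 = (10 - 115)*19 = -105*19 = -1995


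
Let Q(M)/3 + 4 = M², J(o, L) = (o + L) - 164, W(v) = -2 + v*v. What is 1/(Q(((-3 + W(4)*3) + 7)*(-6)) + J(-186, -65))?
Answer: 1/228101 ≈ 4.3840e-6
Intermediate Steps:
W(v) = -2 + v²
J(o, L) = -164 + L + o (J(o, L) = (L + o) - 164 = -164 + L + o)
Q(M) = -12 + 3*M²
1/(Q(((-3 + W(4)*3) + 7)*(-6)) + J(-186, -65)) = 1/((-12 + 3*(((-3 + (-2 + 4²)*3) + 7)*(-6))²) + (-164 - 65 - 186)) = 1/((-12 + 3*(((-3 + (-2 + 16)*3) + 7)*(-6))²) - 415) = 1/((-12 + 3*(((-3 + 14*3) + 7)*(-6))²) - 415) = 1/((-12 + 3*(((-3 + 42) + 7)*(-6))²) - 415) = 1/((-12 + 3*((39 + 7)*(-6))²) - 415) = 1/((-12 + 3*(46*(-6))²) - 415) = 1/((-12 + 3*(-276)²) - 415) = 1/((-12 + 3*76176) - 415) = 1/((-12 + 228528) - 415) = 1/(228516 - 415) = 1/228101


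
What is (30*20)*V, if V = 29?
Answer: 17400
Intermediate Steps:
(30*20)*V = (30*20)*29 = 600*29 = 17400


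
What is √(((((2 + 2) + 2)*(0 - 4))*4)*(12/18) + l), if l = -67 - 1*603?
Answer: I*√734 ≈ 27.092*I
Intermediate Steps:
l = -670 (l = -67 - 603 = -670)
√(((((2 + 2) + 2)*(0 - 4))*4)*(12/18) + l) = √(((((2 + 2) + 2)*(0 - 4))*4)*(12/18) - 670) = √((((4 + 2)*(-4))*4)*(12*(1/18)) - 670) = √(((6*(-4))*4)*(⅔) - 670) = √(-24*4*(⅔) - 670) = √(-96*⅔ - 670) = √(-64 - 670) = √(-734) = I*√734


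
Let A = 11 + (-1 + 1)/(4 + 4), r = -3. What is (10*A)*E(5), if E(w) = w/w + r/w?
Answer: 44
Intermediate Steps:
E(w) = 1 - 3/w (E(w) = w/w - 3/w = 1 - 3/w)
A = 11 (A = 11 + 0/8 = 11 + 0*(⅛) = 11 + 0 = 11)
(10*A)*E(5) = (10*11)*((-3 + 5)/5) = 110*((⅕)*2) = 110*(⅖) = 44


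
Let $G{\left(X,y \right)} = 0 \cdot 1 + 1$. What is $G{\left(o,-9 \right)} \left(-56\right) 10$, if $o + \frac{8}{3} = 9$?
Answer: $-560$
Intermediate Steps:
$o = \frac{19}{3}$ ($o = - \frac{8}{3} + 9 = \frac{19}{3} \approx 6.3333$)
$G{\left(X,y \right)} = 1$ ($G{\left(X,y \right)} = 0 + 1 = 1$)
$G{\left(o,-9 \right)} \left(-56\right) 10 = 1 \left(-56\right) 10 = \left(-56\right) 10 = -560$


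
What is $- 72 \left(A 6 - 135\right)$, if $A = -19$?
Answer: $17928$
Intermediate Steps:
$- 72 \left(A 6 - 135\right) = - 72 \left(\left(-19\right) 6 - 135\right) = - 72 \left(-114 - 135\right) = \left(-72\right) \left(-249\right) = 17928$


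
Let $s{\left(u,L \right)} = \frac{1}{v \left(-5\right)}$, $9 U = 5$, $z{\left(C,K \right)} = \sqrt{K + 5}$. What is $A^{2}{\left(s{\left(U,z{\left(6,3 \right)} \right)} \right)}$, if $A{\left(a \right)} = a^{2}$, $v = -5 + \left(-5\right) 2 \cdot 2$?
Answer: $\frac{1}{244140625} \approx 4.096 \cdot 10^{-9}$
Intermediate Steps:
$z{\left(C,K \right)} = \sqrt{5 + K}$
$U = \frac{5}{9}$ ($U = \frac{1}{9} \cdot 5 = \frac{5}{9} \approx 0.55556$)
$v = -25$ ($v = -5 - 20 = -25$)
$s{\left(u,L \right)} = \frac{1}{125}$ ($s{\left(u,L \right)} = \frac{1}{\left(-25\right) \left(-5\right)} = \frac{1}{125}$)
$A^{2}{\left(s{\left(U,z{\left(6,3 \right)} \right)} \right)} = \left(\left(\frac{1}{125}\right)^{2}\right)^{2} = \left(\frac{1}{15625}\right)^{2} = \frac{1}{244140625}$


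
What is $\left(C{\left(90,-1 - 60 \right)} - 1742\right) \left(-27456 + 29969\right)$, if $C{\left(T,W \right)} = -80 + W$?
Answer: $-4731979$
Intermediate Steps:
$\left(C{\left(90,-1 - 60 \right)} - 1742\right) \left(-27456 + 29969\right) = \left(\left(-80 - 61\right) - 1742\right) \left(-27456 + 29969\right) = \left(\left(-80 - 61\right) - 1742\right) 2513 = \left(-141 - 1742\right) 2513 = \left(-1883\right) 2513 = -4731979$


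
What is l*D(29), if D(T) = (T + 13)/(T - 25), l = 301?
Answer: 6321/2 ≈ 3160.5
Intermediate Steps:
D(T) = (13 + T)/(-25 + T)
l*D(29) = 301*((13 + 29)/(-25 + 29)) = 301*(42/4) = 301*((¼)*42) = 301*(21/2) = 6321/2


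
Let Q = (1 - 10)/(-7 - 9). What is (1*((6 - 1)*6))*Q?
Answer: 135/8 ≈ 16.875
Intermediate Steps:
Q = 9/16 (Q = -9/(-16) = -9*(-1/16) = 9/16 ≈ 0.56250)
(1*((6 - 1)*6))*Q = (1*((6 - 1)*6))*(9/16) = (1*(5*6))*(9/16) = (1*30)*(9/16) = 30*(9/16) = 135/8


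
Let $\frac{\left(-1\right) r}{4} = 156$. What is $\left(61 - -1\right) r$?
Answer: $-38688$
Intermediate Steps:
$r = -624$ ($r = \left(-4\right) 156 = -624$)
$\left(61 - -1\right) r = \left(61 - -1\right) \left(-624\right) = \left(61 + \left(2 - 1\right)\right) \left(-624\right) = \left(61 + 1\right) \left(-624\right) = 62 \left(-624\right) = -38688$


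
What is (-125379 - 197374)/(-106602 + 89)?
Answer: 322753/106513 ≈ 3.0302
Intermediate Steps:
(-125379 - 197374)/(-106602 + 89) = -322753/(-106513) = -322753*(-1/106513) = 322753/106513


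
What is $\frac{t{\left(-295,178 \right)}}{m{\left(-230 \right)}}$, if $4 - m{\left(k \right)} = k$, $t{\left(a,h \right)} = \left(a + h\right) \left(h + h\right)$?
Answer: $-178$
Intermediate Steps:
$t{\left(a,h \right)} = 2 h \left(a + h\right)$ ($t{\left(a,h \right)} = \left(a + h\right) 2 h = 2 h \left(a + h\right)$)
$m{\left(k \right)} = 4 - k$
$\frac{t{\left(-295,178 \right)}}{m{\left(-230 \right)}} = \frac{2 \cdot 178 \left(-295 + 178\right)}{4 - -230} = \frac{2 \cdot 178 \left(-117\right)}{4 + 230} = - \frac{41652}{234} = \left(-41652\right) \frac{1}{234} = -178$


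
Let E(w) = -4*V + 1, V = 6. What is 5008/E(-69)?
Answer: -5008/23 ≈ -217.74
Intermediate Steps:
E(w) = -23 (E(w) = -4*6 + 1 = -24 + 1 = -23)
5008/E(-69) = 5008/(-23) = 5008*(-1/23) = -5008/23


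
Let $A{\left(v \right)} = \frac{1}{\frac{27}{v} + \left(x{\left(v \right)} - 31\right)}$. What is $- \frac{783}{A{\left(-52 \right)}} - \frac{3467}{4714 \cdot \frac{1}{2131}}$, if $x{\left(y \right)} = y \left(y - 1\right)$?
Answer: $- \frac{261654005965}{122564} \approx -2.1348 \cdot 10^{6}$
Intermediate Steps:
$x{\left(y \right)} = y \left(-1 + y\right)$
$A{\left(v \right)} = \frac{1}{-31 + \frac{27}{v} + v \left(-1 + v\right)}$ ($A{\left(v \right)} = \frac{1}{\frac{27}{v} + \left(v \left(-1 + v\right) - 31\right)} = \frac{1}{\frac{27}{v} + \left(-31 + v \left(-1 + v\right)\right)} = \frac{1}{-31 + \frac{27}{v} + v \left(-1 + v\right)}$)
$- \frac{783}{A{\left(-52 \right)}} - \frac{3467}{4714 \cdot \frac{1}{2131}} = - \frac{783}{\left(-52\right) \frac{1}{27 - -1612 + \left(-52\right)^{2} \left(-1 - 52\right)}} - \frac{3467}{4714 \cdot \frac{1}{2131}} = - \frac{783}{\left(-52\right) \frac{1}{27 + 1612 + 2704 \left(-53\right)}} - \frac{3467}{4714 \cdot \frac{1}{2131}} = - \frac{783}{\left(-52\right) \frac{1}{27 + 1612 - 143312}} - \frac{3467}{\frac{4714}{2131}} = - \frac{783}{\left(-52\right) \frac{1}{-141673}} - \frac{7388177}{4714} = - \frac{783}{\left(-52\right) \left(- \frac{1}{141673}\right)} - \frac{7388177}{4714} = - \frac{783}{\frac{52}{141673}} - \frac{7388177}{4714} = \left(-783\right) \frac{141673}{52} - \frac{7388177}{4714} = - \frac{110929959}{52} - \frac{7388177}{4714} = - \frac{261654005965}{122564}$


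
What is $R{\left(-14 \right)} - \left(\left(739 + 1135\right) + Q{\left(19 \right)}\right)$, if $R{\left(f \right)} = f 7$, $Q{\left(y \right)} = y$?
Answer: $-1991$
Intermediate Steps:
$R{\left(f \right)} = 7 f$
$R{\left(-14 \right)} - \left(\left(739 + 1135\right) + Q{\left(19 \right)}\right) = 7 \left(-14\right) - \left(\left(739 + 1135\right) + 19\right) = -98 - \left(1874 + 19\right) = -98 - 1893 = -1991$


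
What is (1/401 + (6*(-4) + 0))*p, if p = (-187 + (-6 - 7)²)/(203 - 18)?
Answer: 173214/74185 ≈ 2.3349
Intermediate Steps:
p = -18/185 (p = (-187 + (-13)²)/185 = (-187 + 169)*(1/185) = -18*1/185 = -18/185 ≈ -0.097297)
(1/401 + (6*(-4) + 0))*p = (1/401 + (6*(-4) + 0))*(-18/185) = (1/401 + (-24 + 0))*(-18/185) = (1/401 - 24)*(-18/185) = -9623/401*(-18/185) = 173214/74185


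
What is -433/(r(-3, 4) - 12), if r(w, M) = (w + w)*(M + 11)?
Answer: 433/102 ≈ 4.2451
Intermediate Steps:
r(w, M) = 2*w*(11 + M) (r(w, M) = (2*w)*(11 + M) = 2*w*(11 + M))
-433/(r(-3, 4) - 12) = -433/(2*(-3)*(11 + 4) - 12) = -433/(2*(-3)*15 - 12) = -433/(-90 - 12) = -433/(-102) = -433*(-1/102) = 433/102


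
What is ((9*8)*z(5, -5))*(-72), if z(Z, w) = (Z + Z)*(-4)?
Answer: 207360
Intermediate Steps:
z(Z, w) = -8*Z (z(Z, w) = (2*Z)*(-4) = -8*Z)
((9*8)*z(5, -5))*(-72) = ((9*8)*(-8*5))*(-72) = (72*(-40))*(-72) = -2880*(-72) = 207360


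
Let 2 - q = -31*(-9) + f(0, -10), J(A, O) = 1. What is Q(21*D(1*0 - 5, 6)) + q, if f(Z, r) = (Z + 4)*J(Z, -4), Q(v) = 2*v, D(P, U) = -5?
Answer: -491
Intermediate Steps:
f(Z, r) = 4 + Z (f(Z, r) = (Z + 4)*1 = (4 + Z)*1 = 4 + Z)
q = -281 (q = 2 - (-31*(-9) + (4 + 0)) = 2 - (279 + 4) = 2 - 1*283 = 2 - 283 = -281)
Q(21*D(1*0 - 5, 6)) + q = 2*(21*(-5)) - 281 = 2*(-105) - 281 = -210 - 281 = -491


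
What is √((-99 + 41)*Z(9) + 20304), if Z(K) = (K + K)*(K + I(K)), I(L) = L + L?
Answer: 6*I*√219 ≈ 88.792*I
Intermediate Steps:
I(L) = 2*L
Z(K) = 6*K² (Z(K) = (K + K)*(K + 2*K) = (2*K)*(3*K) = 6*K²)
√((-99 + 41)*Z(9) + 20304) = √((-99 + 41)*(6*9²) + 20304) = √(-348*81 + 20304) = √(-58*486 + 20304) = √(-28188 + 20304) = √(-7884) = 6*I*√219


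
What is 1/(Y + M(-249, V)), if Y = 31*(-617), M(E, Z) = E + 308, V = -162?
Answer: -1/19068 ≈ -5.2444e-5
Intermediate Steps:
M(E, Z) = 308 + E
Y = -19127
1/(Y + M(-249, V)) = 1/(-19127 + (308 - 249)) = 1/(-19127 + 59) = 1/(-19068) = -1/19068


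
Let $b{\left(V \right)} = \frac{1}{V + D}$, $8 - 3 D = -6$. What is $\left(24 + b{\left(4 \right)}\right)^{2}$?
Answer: $\frac{393129}{676} \approx 581.55$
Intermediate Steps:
$D = \frac{14}{3}$ ($D = \frac{8}{3} - -2 = \frac{8}{3} + 2 = \frac{14}{3} \approx 4.6667$)
$b{\left(V \right)} = \frac{1}{\frac{14}{3} + V}$ ($b{\left(V \right)} = \frac{1}{V + \frac{14}{3}} = \frac{1}{\frac{14}{3} + V}$)
$\left(24 + b{\left(4 \right)}\right)^{2} = \left(24 + \frac{3}{14 + 3 \cdot 4}\right)^{2} = \left(24 + \frac{3}{14 + 12}\right)^{2} = \left(24 + \frac{3}{26}\right)^{2} = \left(\frac{627}{26}\right)^{2} = \frac{393129}{676}$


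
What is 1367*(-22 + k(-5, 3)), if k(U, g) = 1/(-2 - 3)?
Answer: -151737/5 ≈ -30347.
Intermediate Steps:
k(U, g) = -1/5 (k(U, g) = 1/(-5) = -1/5)
1367*(-22 + k(-5, 3)) = 1367*(-22 - 1/5) = 1367*(-111/5) = -151737/5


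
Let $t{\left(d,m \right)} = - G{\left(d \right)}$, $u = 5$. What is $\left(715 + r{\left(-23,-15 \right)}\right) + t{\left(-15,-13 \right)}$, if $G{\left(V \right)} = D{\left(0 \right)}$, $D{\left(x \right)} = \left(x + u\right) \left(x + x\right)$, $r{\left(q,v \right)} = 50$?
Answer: $765$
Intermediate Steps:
$D{\left(x \right)} = 2 x \left(5 + x\right)$ ($D{\left(x \right)} = \left(x + 5\right) \left(x + x\right) = \left(5 + x\right) 2 x = 2 x \left(5 + x\right)$)
$G{\left(V \right)} = 0$ ($G{\left(V \right)} = 2 \cdot 0 \left(5 + 0\right) = 2 \cdot 0 \cdot 5 = 0$)
$t{\left(d,m \right)} = 0$ ($t{\left(d,m \right)} = \left(-1\right) 0 = 0$)
$\left(715 + r{\left(-23,-15 \right)}\right) + t{\left(-15,-13 \right)} = \left(715 + 50\right) + 0 = 765 + 0 = 765$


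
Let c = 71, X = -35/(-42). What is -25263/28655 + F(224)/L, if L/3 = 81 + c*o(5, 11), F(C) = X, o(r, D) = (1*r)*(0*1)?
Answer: -36690179/41778990 ≈ -0.87820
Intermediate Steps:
X = ⅚ (X = -35*(-1/42) = ⅚ ≈ 0.83333)
o(r, D) = 0 (o(r, D) = r*0 = 0)
F(C) = ⅚
L = 243 (L = 3*(81 + 71*0) = 3*(81 + 0) = 3*81 = 243)
-25263/28655 + F(224)/L = -25263/28655 + (⅚)/243 = -25263*1/28655 + (⅚)*(1/243) = -25263/28655 + 5/1458 = -36690179/41778990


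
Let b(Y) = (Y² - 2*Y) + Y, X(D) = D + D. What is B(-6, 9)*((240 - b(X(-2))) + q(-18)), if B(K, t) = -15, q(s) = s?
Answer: -3030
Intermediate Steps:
X(D) = 2*D
b(Y) = Y² - Y
B(-6, 9)*((240 - b(X(-2))) + q(-18)) = -15*((240 - 2*(-2)*(-1 + 2*(-2))) - 18) = -15*((240 - (-4)*(-1 - 4)) - 18) = -15*((240 - (-4)*(-5)) - 18) = -15*((240 - 1*20) - 18) = -15*((240 - 20) - 18) = -15*(220 - 18) = -15*202 = -3030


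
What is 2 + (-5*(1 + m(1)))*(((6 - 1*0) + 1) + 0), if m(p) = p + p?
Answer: -103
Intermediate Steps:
m(p) = 2*p
2 + (-5*(1 + m(1)))*(((6 - 1*0) + 1) + 0) = 2 + (-5*(1 + 2*1))*(((6 - 1*0) + 1) + 0) = 2 + (-5*(1 + 2))*(((6 + 0) + 1) + 0) = 2 + (-5*3)*((6 + 1) + 0) = 2 - 15*(7 + 0) = 2 - 15*7 = 2 - 105 = -103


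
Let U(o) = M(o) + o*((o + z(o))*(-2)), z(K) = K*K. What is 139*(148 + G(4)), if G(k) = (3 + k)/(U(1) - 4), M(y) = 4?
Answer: 81315/4 ≈ 20329.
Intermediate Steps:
z(K) = K**2
U(o) = 4 + o*(-2*o - 2*o**2) (U(o) = 4 + o*((o + o**2)*(-2)) = 4 + o*(-2*o - 2*o**2))
G(k) = -3/4 - k/4 (G(k) = (3 + k)/((4 - 2*1**2 - 2*1**3) - 4) = (3 + k)/((4 - 2*1 - 2*1) - 4) = (3 + k)/((4 - 2 - 2) - 4) = (3 + k)/(0 - 4) = (3 + k)/(-4) = (3 + k)*(-1/4) = -3/4 - k/4)
139*(148 + G(4)) = 139*(148 + (-3/4 - 1/4*4)) = 139*(148 + (-3/4 - 1)) = 139*(148 - 7/4) = 139*(585/4) = 81315/4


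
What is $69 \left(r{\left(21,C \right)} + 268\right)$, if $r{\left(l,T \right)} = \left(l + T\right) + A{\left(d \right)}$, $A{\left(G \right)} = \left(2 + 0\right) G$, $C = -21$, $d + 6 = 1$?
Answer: $17802$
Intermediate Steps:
$d = -5$ ($d = -6 + 1 = -5$)
$A{\left(G \right)} = 2 G$
$r{\left(l,T \right)} = -10 + T + l$ ($r{\left(l,T \right)} = \left(l + T\right) + 2 \left(-5\right) = \left(T + l\right) - 10 = -10 + T + l$)
$69 \left(r{\left(21,C \right)} + 268\right) = 69 \left(\left(-10 - 21 + 21\right) + 268\right) = 69 \left(-10 + 268\right) = 69 \cdot 258 = 17802$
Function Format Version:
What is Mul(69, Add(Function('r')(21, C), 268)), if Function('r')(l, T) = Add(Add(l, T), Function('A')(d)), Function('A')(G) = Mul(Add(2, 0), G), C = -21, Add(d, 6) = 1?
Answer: 17802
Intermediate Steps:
d = -5 (d = Add(-6, 1) = -5)
Function('A')(G) = Mul(2, G)
Function('r')(l, T) = Add(-10, T, l) (Function('r')(l, T) = Add(Add(l, T), Mul(2, -5)) = Add(Add(T, l), -10) = Add(-10, T, l))
Mul(69, Add(Function('r')(21, C), 268)) = Mul(69, Add(Add(-10, -21, 21), 268)) = Mul(69, Add(-10, 268)) = Mul(69, 258) = 17802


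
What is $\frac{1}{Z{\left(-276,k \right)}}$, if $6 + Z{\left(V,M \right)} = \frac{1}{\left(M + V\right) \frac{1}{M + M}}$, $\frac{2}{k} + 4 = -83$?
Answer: $- \frac{12007}{72040} \approx -0.16667$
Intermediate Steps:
$k = - \frac{2}{87}$ ($k = \frac{2}{-4 - 83} = \frac{2}{-87} = 2 \left(- \frac{1}{87}\right) = - \frac{2}{87} \approx -0.022988$)
$Z{\left(V,M \right)} = -6 + \frac{2 M}{M + V}$ ($Z{\left(V,M \right)} = -6 + \frac{1}{\left(M + V\right) \frac{1}{M + M}} = -6 + \frac{1}{\left(M + V\right) \frac{1}{2 M}} = -6 + \frac{1}{\frac{1}{2} \frac{1}{M} \left(M + V\right)} = -6 + \frac{2 M}{M + V}$)
$\frac{1}{Z{\left(-276,k \right)}} = \frac{1}{2 \frac{1}{- \frac{2}{87} - 276} \left(\left(-3\right) \left(-276\right) - - \frac{4}{87}\right)} = \frac{1}{2 \frac{1}{- \frac{24014}{87}} \left(828 + \frac{4}{87}\right)} = \frac{1}{2 \left(- \frac{87}{24014}\right) \frac{72040}{87}} = \frac{1}{- \frac{72040}{12007}} = - \frac{12007}{72040}$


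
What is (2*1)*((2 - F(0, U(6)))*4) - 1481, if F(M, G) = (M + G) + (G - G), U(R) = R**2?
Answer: -1753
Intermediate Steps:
F(M, G) = G + M (F(M, G) = (G + M) + 0 = G + M)
(2*1)*((2 - F(0, U(6)))*4) - 1481 = (2*1)*((2 - (6**2 + 0))*4) - 1481 = 2*((2 - (36 + 0))*4) - 1481 = 2*((2 - 1*36)*4) - 1481 = 2*((2 - 36)*4) - 1481 = 2*(-34*4) - 1481 = 2*(-136) - 1481 = -272 - 1481 = -1753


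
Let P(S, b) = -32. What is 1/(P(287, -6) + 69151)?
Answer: 1/69119 ≈ 1.4468e-5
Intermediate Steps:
1/(P(287, -6) + 69151) = 1/(-32 + 69151) = 1/69119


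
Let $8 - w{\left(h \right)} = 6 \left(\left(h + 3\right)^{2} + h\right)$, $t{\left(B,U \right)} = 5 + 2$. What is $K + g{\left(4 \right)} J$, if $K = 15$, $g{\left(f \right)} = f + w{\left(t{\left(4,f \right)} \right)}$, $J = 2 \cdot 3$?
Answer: $-3765$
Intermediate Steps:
$t{\left(B,U \right)} = 7$
$w{\left(h \right)} = 8 - 6 h - 6 \left(3 + h\right)^{2}$ ($w{\left(h \right)} = 8 - 6 \left(\left(h + 3\right)^{2} + h\right) = 8 - 6 \left(\left(3 + h\right)^{2} + h\right) = 8 - 6 \left(h + \left(3 + h\right)^{2}\right) = 8 - \left(6 h + 6 \left(3 + h\right)^{2}\right) = 8 - 6 h - 6 \left(3 + h\right)^{2}$)
$J = 6$
$g{\left(f \right)} = -634 + f$ ($g{\left(f \right)} = f - \left(340 + 294\right) = f - 634 = -634 + f$)
$K + g{\left(4 \right)} J = 15 + \left(-634 + 4\right) 6 = 15 - 3780 = -3765$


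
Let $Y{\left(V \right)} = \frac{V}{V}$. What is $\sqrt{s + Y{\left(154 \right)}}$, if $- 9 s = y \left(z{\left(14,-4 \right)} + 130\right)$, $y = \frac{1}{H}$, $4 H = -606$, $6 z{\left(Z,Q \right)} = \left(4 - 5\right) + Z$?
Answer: $\frac{\sqrt{906374}}{909} \approx 1.0473$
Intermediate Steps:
$Y{\left(V \right)} = 1$
$z{\left(Z,Q \right)} = - \frac{1}{6} + \frac{Z}{6}$ ($z{\left(Z,Q \right)} = \frac{\left(4 - 5\right) + Z}{6} = \frac{-1 + Z}{6} = - \frac{1}{6} + \frac{Z}{6}$)
$H = - \frac{303}{2}$ ($H = \frac{1}{4} \left(-606\right) = - \frac{303}{2} \approx -151.5$)
$y = - \frac{2}{303}$ ($y = \frac{1}{- \frac{303}{2}} = - \frac{2}{303} \approx -0.0066007$)
$s = \frac{793}{8181}$ ($s = - \frac{\left(- \frac{2}{303}\right) \left(\left(- \frac{1}{6} + \frac{1}{6} \cdot 14\right) + 130\right)}{9} = - \frac{\left(- \frac{2}{303}\right) \left(\left(- \frac{1}{6} + \frac{7}{3}\right) + 130\right)}{9} = - \frac{\left(- \frac{2}{303}\right) \left(\frac{13}{6} + 130\right)}{9} = - \frac{\left(- \frac{2}{303}\right) \frac{793}{6}}{9} = \left(- \frac{1}{9}\right) \left(- \frac{793}{909}\right) = \frac{793}{8181} \approx 0.096932$)
$\sqrt{s + Y{\left(154 \right)}} = \sqrt{\frac{793}{8181} + 1} = \sqrt{\frac{8974}{8181}} = \frac{\sqrt{906374}}{909}$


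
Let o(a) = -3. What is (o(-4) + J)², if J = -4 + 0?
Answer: 49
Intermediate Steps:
J = -4
(o(-4) + J)² = (-3 - 4)² = (-7)² = 49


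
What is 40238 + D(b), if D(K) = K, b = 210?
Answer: 40448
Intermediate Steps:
40238 + D(b) = 40238 + 210 = 40448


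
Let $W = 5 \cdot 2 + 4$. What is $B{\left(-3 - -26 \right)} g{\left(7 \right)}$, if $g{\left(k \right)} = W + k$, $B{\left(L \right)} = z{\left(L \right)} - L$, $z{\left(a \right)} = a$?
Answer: $0$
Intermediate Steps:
$W = 14$ ($W = 10 + 4 = 14$)
$B{\left(L \right)} = 0$ ($B{\left(L \right)} = L - L = 0$)
$g{\left(k \right)} = 14 + k$
$B{\left(-3 - -26 \right)} g{\left(7 \right)} = 0 \left(14 + 7\right) = 0 \cdot 21 = 0$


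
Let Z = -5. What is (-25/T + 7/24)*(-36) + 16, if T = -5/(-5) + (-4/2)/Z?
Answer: 9077/14 ≈ 648.36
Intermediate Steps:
T = 7/5 (T = -5/(-5) - 4/2/(-5) = -5*(-1/5) - 4*1/2*(-1/5) = 1 - 2*(-1/5) = 1 + 2/5 = 7/5 ≈ 1.4000)
(-25/T + 7/24)*(-36) + 16 = (-25/7/5 + 7/24)*(-36) + 16 = (-25*5/7 + 7*(1/24))*(-36) + 16 = (-125/7 + 7/24)*(-36) + 16 = -2951/168*(-36) + 16 = 8853/14 + 16 = 9077/14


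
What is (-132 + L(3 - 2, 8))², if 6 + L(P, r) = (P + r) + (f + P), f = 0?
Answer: 16384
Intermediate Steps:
L(P, r) = -6 + r + 2*P (L(P, r) = -6 + ((P + r) + (0 + P)) = -6 + ((P + r) + P) = -6 + (r + 2*P) = -6 + r + 2*P)
(-132 + L(3 - 2, 8))² = (-132 + (-6 + 8 + 2*(3 - 2)))² = (-132 + (-6 + 8 + 2*1))² = (-132 + (-6 + 8 + 2))² = (-132 + 4)² = (-128)² = 16384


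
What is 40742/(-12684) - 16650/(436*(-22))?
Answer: -22451083/15208116 ≈ -1.4763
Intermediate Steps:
40742/(-12684) - 16650/(436*(-22)) = 40742*(-1/12684) - 16650/(-9592) = -20371/6342 - 16650*(-1/9592) = -20371/6342 + 8325/4796 = -22451083/15208116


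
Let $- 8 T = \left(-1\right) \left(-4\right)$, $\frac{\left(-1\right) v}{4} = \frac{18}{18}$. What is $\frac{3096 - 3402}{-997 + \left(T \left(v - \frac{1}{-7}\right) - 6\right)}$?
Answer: $\frac{4284}{14015} \approx 0.30567$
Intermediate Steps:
$v = -4$ ($v = - 4 \cdot \frac{18}{18} = - 4 \cdot 18 \cdot \frac{1}{18} = \left(-4\right) 1 = -4$)
$T = - \frac{1}{2}$ ($T = - \frac{\left(-1\right) \left(-4\right)}{8} = \left(- \frac{1}{8}\right) 4 = - \frac{1}{2} \approx -0.5$)
$\frac{3096 - 3402}{-997 + \left(T \left(v - \frac{1}{-7}\right) - 6\right)} = \frac{3096 - 3402}{-997 - \left(6 + \frac{-4 - \frac{1}{-7}}{2}\right)} = - \frac{306}{-997 - \left(6 + \frac{-4 - - \frac{1}{7}}{2}\right)} = - \frac{306}{-997 - \left(6 + \frac{-4 + \frac{1}{7}}{2}\right)} = - \frac{306}{-997 - \frac{57}{14}} = - \frac{306}{- \frac{14015}{14}} = \left(-306\right) \left(- \frac{14}{14015}\right) = \frac{4284}{14015}$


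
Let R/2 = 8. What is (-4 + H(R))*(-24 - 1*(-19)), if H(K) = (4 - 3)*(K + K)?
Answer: -140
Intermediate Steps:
R = 16 (R = 2*8 = 16)
H(K) = 2*K (H(K) = 1*(2*K) = 2*K)
(-4 + H(R))*(-24 - 1*(-19)) = (-4 + 2*16)*(-24 - 1*(-19)) = (-4 + 32)*(-24 + 19) = 28*(-5) = -140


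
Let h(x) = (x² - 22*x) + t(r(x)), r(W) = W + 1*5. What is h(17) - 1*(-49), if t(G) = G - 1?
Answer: -15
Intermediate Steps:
r(W) = 5 + W (r(W) = W + 5 = 5 + W)
t(G) = -1 + G
h(x) = 4 + x² - 21*x (h(x) = (x² - 22*x) + (-1 + (5 + x)) = (x² - 22*x) + (4 + x) = 4 + x² - 21*x)
h(17) - 1*(-49) = (4 + 17² - 21*17) - 1*(-49) = (4 + 289 - 357) + 49 = -64 + 49 = -15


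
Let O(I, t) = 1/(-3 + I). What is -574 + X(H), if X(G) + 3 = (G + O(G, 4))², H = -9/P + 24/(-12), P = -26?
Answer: -5676188691/9897316 ≈ -573.51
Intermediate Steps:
H = -43/26 (H = -9/(-26) + 24/(-12) = -9*(-1/26) + 24*(-1/12) = 9/26 - 2 = -43/26 ≈ -1.6538)
X(G) = -3 + (G + 1/(-3 + G))²
-574 + X(H) = -574 + (-3 + (-43/26 + 1/(-3 - 43/26))²) = -574 + (-3 + (-43/26 + 1/(-121/26))²) = -574 + (-3 + (-43/26 - 26/121)²) = -574 + (-3 + (-5879/3146)²) = -574 + (-3 + 34562641/9897316) = -574 + 4870693/9897316 = -5676188691/9897316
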